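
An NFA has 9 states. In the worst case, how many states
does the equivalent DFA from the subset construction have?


Subset construction: one DFA state per subset of NFA states.
2^9 = 512

512


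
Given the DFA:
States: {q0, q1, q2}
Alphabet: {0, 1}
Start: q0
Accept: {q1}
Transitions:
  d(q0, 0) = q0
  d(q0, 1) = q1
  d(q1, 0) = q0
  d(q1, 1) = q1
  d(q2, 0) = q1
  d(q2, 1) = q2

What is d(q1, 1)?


Looking up transition d(q1, 1)

q1


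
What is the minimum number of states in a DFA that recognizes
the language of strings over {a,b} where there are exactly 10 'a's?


States: count = 0, 1, ..., 10 (that's 11 states), plus a dead state for count > 10.
Total: 11 + 1 = 12. Accept = count-10 state.

12


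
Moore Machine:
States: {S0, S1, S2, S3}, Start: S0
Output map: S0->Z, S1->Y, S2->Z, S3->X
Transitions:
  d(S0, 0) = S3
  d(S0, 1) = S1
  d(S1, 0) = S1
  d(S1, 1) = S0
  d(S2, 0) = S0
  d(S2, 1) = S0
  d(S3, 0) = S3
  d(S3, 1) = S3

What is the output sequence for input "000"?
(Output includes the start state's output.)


Start: S0 (output Z)
  --0--> S3 (output X)
  --0--> S3 (output X)
  --0--> S3 (output X)

"ZXXX"


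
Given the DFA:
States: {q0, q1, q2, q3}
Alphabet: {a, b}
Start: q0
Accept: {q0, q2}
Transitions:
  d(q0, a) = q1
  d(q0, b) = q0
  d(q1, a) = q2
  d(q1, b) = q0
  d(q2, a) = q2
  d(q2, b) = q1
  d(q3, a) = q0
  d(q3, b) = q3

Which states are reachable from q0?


BFS from q0:
  layer 0: {q0}
  layer 1: {q1}
  layer 2: {q2}

{q0, q1, q2}


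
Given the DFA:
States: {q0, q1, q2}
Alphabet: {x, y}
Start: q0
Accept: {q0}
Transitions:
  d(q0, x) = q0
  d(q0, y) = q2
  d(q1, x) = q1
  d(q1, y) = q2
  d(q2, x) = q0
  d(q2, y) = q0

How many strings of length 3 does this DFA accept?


Enumerating all length-3 strings:
  "xxx" -> q0 [accept]
  "xxy" -> q2 [reject]
  "xyx" -> q0 [accept]
  "xyy" -> q0 [accept]
  "yxx" -> q0 [accept]
  "yxy" -> q2 [reject]
  "yyx" -> q0 [accept]
  "yyy" -> q2 [reject]

5 out of 8


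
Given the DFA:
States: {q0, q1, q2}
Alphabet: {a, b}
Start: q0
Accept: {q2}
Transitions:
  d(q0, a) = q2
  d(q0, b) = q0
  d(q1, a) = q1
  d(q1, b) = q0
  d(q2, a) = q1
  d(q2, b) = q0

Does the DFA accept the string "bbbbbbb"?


Trace: q0 -> q0 -> q0 -> q0 -> q0 -> q0 -> q0 -> q0
Final state: q0
Accept states: {q2}

No, rejected (final state q0 is not an accept state)


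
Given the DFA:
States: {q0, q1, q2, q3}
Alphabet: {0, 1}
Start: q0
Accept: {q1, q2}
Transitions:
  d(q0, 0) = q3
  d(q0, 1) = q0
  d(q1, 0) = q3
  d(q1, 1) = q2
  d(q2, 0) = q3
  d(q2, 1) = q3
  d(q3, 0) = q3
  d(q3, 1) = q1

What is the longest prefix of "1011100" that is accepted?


Run the DFA, marking each prefix where the state is accepting:
  "" -> q0 [reject]
  "1" -> q0 [reject]
  "10" -> q3 [reject]
  "101" -> q1 [accept]
  "1011" -> q2 [accept]
  "10111" -> q3 [reject]
  "101110" -> q3 [reject]
  "1011100" -> q3 [reject]

"1011"


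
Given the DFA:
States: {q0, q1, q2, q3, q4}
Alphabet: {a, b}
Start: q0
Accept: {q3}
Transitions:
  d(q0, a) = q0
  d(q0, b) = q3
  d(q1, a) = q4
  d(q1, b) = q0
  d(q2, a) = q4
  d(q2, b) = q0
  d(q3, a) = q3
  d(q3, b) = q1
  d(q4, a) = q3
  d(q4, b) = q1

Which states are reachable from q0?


BFS from q0:
  layer 0: {q0}
  layer 1: {q3}
  layer 2: {q1}
  layer 3: {q4}

{q0, q1, q3, q4}


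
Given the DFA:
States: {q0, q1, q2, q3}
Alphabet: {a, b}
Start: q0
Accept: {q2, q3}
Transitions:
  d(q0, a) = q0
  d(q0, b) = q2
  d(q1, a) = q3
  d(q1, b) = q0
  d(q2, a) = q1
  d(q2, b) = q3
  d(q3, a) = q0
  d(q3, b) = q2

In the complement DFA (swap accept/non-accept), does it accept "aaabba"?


Trace: q0 -> q0 -> q0 -> q0 -> q2 -> q3 -> q0
Final: q0
Original accept: {q2, q3}
Complement: q0 is not in original accept

Yes, complement accepts (original rejects)


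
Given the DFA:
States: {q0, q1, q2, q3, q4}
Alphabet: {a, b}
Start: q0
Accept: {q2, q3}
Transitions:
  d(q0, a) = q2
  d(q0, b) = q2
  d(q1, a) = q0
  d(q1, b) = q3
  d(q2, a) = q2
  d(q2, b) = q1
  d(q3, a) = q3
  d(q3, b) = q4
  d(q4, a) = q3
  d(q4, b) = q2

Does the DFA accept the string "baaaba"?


Trace: q0 -> q2 -> q2 -> q2 -> q2 -> q1 -> q0
Final state: q0
Accept states: {q2, q3}

No, rejected (final state q0 is not an accept state)


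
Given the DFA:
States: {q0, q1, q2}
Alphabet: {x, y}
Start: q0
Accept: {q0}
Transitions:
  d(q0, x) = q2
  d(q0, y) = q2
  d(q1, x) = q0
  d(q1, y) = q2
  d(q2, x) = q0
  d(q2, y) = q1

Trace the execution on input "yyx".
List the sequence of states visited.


Input: yyx
d(q0, y) = q2
d(q2, y) = q1
d(q1, x) = q0


q0 -> q2 -> q1 -> q0


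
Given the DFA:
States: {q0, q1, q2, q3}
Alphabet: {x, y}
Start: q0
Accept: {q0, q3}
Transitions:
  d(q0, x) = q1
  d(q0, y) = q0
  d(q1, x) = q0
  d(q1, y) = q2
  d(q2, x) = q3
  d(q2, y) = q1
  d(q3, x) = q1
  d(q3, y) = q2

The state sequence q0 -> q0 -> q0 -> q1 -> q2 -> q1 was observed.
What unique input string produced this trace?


Trace back each transition to find the symbol:
  q0 --[y]--> q0
  q0 --[y]--> q0
  q0 --[x]--> q1
  q1 --[y]--> q2
  q2 --[y]--> q1

"yyxyy"


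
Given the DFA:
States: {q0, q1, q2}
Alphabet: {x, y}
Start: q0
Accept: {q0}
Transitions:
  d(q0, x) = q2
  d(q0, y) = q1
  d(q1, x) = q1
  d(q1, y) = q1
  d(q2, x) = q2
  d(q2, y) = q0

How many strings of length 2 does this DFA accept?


Enumerating all length-2 strings:
  "xx" -> q2 [reject]
  "xy" -> q0 [accept]
  "yx" -> q1 [reject]
  "yy" -> q1 [reject]

1 out of 4


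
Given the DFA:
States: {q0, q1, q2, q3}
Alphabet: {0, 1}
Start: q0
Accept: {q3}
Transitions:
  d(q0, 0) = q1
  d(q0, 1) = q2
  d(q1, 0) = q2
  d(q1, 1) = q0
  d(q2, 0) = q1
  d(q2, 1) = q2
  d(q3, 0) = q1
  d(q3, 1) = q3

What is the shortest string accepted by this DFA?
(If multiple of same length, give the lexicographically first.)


BFS by string length (lex-first path to each state shown):
  len 0: q0<-""
  len 1: q1<-"0", q2<-"1"
  len 2: q0<-"01", q1<-"10", q2<-"00"
  len 3: q0<-"101", q1<-"000", q2<-"001"
  len 4: q0<-"0001", q1<-"0010", q2<-"0000"
  len 5: q0<-"00101", q1<-"00000", q2<-"00001"
  len 6: q0<-"000001", q1<-"000010", q2<-"000000"
  len 7: q0<-"0000101", q1<-"0000000", q2<-"0000001"
  len 8: q0<-"00000001", q1<-"00000010", q2<-"00000000"

No string accepted (empty language)


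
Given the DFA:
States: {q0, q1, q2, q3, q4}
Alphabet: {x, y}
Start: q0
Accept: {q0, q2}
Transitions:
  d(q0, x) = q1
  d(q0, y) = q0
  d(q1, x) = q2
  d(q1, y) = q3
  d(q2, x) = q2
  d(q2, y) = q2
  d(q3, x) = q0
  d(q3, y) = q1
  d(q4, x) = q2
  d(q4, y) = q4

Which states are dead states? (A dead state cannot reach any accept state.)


Forward reachability from each state:
  q0 -> reaches accept state q0 (live)
  q1 -> reaches accept state q0 (live)
  q2 -> reaches accept state q2 (live)
  q3 -> reaches accept state q0 (live)
  q4 -> reaches accept state q2 (live)

None (all states can reach an accept state)


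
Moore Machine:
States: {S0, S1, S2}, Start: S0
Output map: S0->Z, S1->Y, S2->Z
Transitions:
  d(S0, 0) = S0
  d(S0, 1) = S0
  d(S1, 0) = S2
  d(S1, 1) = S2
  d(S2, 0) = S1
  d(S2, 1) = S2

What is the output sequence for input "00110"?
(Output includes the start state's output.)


Start: S0 (output Z)
  --0--> S0 (output Z)
  --0--> S0 (output Z)
  --1--> S0 (output Z)
  --1--> S0 (output Z)
  --0--> S0 (output Z)

"ZZZZZZ"


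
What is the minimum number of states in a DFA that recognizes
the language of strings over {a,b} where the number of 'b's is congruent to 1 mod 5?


States track (count of 'b') mod 5.
Need 5 states: one per remainder 0..4; accept = remainder 1.

5


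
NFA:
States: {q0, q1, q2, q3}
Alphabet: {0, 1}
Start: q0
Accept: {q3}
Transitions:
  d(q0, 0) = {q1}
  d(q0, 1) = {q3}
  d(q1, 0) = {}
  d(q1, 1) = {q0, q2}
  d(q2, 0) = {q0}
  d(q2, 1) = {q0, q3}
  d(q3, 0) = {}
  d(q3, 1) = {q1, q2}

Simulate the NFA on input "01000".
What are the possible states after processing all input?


Start: {q0}
  --0--> {q1}
  --1--> {q0, q2}
  --0--> {q0, q1}
  --0--> {q1}
  --0--> {}

{} (empty set, no valid transitions)


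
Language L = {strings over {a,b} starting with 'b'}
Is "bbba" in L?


first symbol = 'b'

Yes, "bbba" is in L


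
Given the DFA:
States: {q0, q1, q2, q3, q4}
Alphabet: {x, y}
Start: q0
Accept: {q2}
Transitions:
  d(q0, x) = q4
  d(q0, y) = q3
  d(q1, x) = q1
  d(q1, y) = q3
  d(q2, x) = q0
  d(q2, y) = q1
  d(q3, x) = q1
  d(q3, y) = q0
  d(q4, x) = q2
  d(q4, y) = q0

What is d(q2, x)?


Looking up transition d(q2, x)

q0


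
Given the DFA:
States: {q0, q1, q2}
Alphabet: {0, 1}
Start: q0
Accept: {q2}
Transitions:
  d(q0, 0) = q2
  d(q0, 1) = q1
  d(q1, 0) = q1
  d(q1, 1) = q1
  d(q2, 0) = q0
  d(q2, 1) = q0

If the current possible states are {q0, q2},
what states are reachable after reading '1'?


Apply transition on '1' from each current state:
  d(q0, 1) = q1
  d(q2, 1) = q0

{q0, q1}


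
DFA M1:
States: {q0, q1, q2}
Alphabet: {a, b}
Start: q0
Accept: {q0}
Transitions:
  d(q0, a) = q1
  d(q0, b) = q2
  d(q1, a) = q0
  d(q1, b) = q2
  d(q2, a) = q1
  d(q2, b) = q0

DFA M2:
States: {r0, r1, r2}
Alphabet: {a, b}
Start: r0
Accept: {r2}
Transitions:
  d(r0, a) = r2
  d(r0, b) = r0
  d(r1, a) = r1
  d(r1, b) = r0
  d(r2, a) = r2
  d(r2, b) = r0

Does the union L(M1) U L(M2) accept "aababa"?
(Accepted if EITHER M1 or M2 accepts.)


M1: final=q1 accepted=False
M2: final=r2 accepted=True

Yes, union accepts


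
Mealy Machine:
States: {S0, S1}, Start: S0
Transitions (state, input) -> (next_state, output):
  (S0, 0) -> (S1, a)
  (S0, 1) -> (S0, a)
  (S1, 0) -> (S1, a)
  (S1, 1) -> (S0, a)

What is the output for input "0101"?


Step-by-step:
  (S0, 0) -> (S1, a)
  (S1, 1) -> (S0, a)
  (S0, 0) -> (S1, a)
  (S1, 1) -> (S0, a)

"aaaa"


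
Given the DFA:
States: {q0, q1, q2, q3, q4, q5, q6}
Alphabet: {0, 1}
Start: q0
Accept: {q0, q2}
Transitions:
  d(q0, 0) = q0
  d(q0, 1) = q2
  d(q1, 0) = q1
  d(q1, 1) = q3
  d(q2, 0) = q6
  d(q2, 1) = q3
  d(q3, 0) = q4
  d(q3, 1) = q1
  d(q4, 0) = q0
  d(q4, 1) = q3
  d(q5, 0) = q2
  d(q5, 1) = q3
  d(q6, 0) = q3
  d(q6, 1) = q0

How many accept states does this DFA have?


Accept states listed: {q0, q2}
Counting: q0(1) q2(2)

2


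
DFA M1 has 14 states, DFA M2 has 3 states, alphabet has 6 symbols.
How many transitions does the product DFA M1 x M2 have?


Product DFA has 14 * 3 = 42 states.
Each has 6 transitions: 42 * 6 = 252

252


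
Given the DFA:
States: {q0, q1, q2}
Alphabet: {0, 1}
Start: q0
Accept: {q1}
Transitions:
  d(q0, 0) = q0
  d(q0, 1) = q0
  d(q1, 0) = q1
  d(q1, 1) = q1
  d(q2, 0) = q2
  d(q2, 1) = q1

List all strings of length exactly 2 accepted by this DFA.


All strings of length 2: 4 total
Accepted: 0

None


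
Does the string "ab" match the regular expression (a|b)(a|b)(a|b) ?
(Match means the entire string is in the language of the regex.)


|string| = 2; first = 'a'; last = 'b'

No, "ab" does not match (a|b)(a|b)(a|b)


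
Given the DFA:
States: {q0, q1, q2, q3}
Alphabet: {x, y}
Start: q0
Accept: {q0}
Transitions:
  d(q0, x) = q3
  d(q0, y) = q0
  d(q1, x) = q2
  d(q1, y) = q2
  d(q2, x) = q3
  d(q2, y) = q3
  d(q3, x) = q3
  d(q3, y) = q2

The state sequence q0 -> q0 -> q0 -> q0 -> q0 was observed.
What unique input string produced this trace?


Trace back each transition to find the symbol:
  q0 --[y]--> q0
  q0 --[y]--> q0
  q0 --[y]--> q0
  q0 --[y]--> q0

"yyyy"


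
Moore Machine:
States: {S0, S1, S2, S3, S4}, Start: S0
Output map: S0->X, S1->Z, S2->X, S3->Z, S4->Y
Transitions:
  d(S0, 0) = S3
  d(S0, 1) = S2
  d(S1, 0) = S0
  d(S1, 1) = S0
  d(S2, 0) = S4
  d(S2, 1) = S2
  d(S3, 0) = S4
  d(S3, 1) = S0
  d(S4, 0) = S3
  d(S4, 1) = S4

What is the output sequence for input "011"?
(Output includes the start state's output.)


Start: S0 (output X)
  --0--> S3 (output Z)
  --1--> S0 (output X)
  --1--> S2 (output X)

"XZXX"


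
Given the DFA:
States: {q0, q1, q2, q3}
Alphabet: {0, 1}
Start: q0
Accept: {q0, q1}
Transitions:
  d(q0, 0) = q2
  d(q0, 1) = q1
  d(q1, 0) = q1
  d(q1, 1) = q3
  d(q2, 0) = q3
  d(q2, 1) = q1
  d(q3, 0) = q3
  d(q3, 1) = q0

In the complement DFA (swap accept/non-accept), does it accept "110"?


Trace: q0 -> q1 -> q3 -> q3
Final: q3
Original accept: {q0, q1}
Complement: q3 is not in original accept

Yes, complement accepts (original rejects)


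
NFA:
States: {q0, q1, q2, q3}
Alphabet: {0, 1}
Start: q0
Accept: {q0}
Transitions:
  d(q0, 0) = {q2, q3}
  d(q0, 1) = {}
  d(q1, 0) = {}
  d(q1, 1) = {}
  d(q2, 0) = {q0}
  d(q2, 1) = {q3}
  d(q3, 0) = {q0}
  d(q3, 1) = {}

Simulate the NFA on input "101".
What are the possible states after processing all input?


Start: {q0}
  --1--> {}
  --0--> {}
  --1--> {}

{} (empty set, no valid transitions)


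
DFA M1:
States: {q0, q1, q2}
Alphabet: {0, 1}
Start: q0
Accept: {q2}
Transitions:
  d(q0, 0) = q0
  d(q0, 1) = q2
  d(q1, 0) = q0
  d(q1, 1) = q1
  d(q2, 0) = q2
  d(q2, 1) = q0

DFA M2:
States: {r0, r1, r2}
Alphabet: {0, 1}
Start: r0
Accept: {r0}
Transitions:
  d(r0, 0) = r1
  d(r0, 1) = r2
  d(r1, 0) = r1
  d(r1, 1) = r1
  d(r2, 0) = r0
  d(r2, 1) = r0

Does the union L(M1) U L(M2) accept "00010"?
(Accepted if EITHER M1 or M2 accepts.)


M1: final=q2 accepted=True
M2: final=r1 accepted=False

Yes, union accepts


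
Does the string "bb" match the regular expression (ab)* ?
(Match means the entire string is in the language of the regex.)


|string| = 2; first = 'b'; last = 'b'

No, "bb" does not match (ab)*


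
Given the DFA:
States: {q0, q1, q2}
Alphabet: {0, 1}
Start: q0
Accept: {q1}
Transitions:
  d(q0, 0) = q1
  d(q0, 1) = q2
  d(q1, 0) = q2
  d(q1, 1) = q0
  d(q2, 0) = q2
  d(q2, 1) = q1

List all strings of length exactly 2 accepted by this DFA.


All strings of length 2: 4 total
Accepted: 1

"11"


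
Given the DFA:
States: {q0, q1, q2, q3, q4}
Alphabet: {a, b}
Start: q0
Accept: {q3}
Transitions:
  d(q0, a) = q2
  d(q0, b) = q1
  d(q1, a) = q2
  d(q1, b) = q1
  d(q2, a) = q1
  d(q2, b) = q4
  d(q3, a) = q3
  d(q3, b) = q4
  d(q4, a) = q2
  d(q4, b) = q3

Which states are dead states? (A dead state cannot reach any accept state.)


Forward reachability from each state:
  q0 -> reaches accept state q3 (live)
  q1 -> reaches accept state q3 (live)
  q2 -> reaches accept state q3 (live)
  q3 -> reaches accept state q3 (live)
  q4 -> reaches accept state q3 (live)

None (all states can reach an accept state)


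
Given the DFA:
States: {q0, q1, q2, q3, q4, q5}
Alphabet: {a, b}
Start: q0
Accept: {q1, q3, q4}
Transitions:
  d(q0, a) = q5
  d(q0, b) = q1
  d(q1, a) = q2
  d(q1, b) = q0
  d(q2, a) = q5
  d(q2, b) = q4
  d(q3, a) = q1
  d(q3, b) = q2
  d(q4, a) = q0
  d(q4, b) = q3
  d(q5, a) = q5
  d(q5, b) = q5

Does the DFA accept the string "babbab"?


Trace: q0 -> q1 -> q2 -> q4 -> q3 -> q1 -> q0
Final state: q0
Accept states: {q1, q3, q4}

No, rejected (final state q0 is not an accept state)


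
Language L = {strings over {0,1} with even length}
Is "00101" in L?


length = 5; 5 mod 2 = 1

No, "00101" is not in L


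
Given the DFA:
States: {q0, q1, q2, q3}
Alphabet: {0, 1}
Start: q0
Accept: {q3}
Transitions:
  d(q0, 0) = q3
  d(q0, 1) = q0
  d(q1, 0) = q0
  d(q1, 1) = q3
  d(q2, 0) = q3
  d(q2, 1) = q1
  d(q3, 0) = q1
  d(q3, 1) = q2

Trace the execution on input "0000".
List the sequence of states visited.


Input: 0000
d(q0, 0) = q3
d(q3, 0) = q1
d(q1, 0) = q0
d(q0, 0) = q3


q0 -> q3 -> q1 -> q0 -> q3


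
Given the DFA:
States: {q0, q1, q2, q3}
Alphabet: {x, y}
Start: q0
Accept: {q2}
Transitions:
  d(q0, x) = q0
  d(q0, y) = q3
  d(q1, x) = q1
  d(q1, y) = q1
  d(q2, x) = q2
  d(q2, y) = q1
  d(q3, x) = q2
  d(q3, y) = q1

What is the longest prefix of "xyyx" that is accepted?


Run the DFA, marking each prefix where the state is accepting:
  "" -> q0 [reject]
  "x" -> q0 [reject]
  "xy" -> q3 [reject]
  "xyy" -> q1 [reject]
  "xyyx" -> q1 [reject]

No prefix is accepted


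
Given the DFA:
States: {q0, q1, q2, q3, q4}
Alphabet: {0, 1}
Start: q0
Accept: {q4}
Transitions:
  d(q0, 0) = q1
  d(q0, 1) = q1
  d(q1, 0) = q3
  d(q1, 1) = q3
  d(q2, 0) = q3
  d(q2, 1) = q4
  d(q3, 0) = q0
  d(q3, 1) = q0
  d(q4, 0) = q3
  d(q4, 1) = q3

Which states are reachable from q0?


BFS from q0:
  layer 0: {q0}
  layer 1: {q1}
  layer 2: {q3}

{q0, q1, q3}


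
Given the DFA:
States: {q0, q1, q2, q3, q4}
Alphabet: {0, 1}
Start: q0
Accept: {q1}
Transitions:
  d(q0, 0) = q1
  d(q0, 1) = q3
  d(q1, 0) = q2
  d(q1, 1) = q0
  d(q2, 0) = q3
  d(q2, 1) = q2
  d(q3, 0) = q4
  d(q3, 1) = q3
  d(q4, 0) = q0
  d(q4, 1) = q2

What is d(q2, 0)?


Looking up transition d(q2, 0)

q3


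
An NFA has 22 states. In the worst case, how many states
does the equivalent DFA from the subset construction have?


Subset construction: one DFA state per subset of NFA states.
2^22 = 4194304

4194304


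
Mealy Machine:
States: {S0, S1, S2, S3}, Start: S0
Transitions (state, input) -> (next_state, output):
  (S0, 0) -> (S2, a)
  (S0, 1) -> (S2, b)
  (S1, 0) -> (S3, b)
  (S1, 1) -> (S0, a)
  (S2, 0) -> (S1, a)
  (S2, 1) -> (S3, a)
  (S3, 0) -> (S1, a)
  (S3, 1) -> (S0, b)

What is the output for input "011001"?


Step-by-step:
  (S0, 0) -> (S2, a)
  (S2, 1) -> (S3, a)
  (S3, 1) -> (S0, b)
  (S0, 0) -> (S2, a)
  (S2, 0) -> (S1, a)
  (S1, 1) -> (S0, a)

"aabaaa"


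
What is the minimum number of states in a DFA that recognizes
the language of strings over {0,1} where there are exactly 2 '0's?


States: count = 0, 1, ..., 2 (that's 3 states), plus a dead state for count > 2.
Total: 3 + 1 = 4. Accept = count-2 state.

4


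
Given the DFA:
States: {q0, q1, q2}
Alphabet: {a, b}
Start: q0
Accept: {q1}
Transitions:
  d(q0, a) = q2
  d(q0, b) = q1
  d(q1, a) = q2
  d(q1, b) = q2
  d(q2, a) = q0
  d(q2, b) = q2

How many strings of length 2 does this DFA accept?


Enumerating all length-2 strings:
  "aa" -> q0 [reject]
  "ab" -> q2 [reject]
  "ba" -> q2 [reject]
  "bb" -> q2 [reject]

0 out of 4


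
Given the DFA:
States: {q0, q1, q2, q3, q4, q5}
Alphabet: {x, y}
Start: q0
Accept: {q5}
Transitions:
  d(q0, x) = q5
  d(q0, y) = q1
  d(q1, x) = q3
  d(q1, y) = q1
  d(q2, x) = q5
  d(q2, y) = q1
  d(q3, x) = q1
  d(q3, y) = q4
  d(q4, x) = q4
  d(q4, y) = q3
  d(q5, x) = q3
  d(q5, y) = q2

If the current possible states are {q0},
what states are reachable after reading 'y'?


Apply transition on 'y' from each current state:
  d(q0, y) = q1

{q1}


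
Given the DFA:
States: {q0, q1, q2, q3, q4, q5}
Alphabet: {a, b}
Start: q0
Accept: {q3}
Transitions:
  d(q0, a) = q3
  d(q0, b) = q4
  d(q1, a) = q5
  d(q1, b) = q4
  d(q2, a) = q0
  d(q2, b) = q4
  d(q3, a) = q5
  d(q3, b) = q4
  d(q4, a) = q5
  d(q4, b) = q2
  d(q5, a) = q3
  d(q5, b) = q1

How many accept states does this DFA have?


Accept states listed: {q3}
Counting: q3(1)

1


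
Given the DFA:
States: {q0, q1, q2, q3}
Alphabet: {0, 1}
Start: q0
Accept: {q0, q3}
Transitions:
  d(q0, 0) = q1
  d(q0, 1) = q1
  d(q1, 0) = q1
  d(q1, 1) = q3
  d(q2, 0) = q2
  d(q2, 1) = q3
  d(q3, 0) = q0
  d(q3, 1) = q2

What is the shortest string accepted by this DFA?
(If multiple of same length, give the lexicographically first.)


BFS by string length (lex-first path to each state shown):
  len 0: q0<-""
Found accept state at length 0.

"" (empty string)


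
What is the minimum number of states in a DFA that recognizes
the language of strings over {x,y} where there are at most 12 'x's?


States: count = 0, 1, ..., 12 (all accepting; 13 states), plus a dead state for count > 12.
Total: 13 + 1 = 14.

14


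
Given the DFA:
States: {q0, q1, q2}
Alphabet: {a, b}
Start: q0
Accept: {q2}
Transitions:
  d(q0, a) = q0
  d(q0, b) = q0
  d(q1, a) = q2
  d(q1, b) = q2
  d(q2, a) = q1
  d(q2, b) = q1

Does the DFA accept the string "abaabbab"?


Trace: q0 -> q0 -> q0 -> q0 -> q0 -> q0 -> q0 -> q0 -> q0
Final state: q0
Accept states: {q2}

No, rejected (final state q0 is not an accept state)


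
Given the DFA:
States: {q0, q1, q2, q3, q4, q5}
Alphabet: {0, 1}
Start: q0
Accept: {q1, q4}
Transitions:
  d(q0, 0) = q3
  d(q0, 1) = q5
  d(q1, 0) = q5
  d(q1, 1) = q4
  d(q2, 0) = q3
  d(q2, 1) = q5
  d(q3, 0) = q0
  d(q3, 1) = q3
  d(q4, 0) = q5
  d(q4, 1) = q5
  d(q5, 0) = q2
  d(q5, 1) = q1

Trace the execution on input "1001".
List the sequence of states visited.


Input: 1001
d(q0, 1) = q5
d(q5, 0) = q2
d(q2, 0) = q3
d(q3, 1) = q3


q0 -> q5 -> q2 -> q3 -> q3


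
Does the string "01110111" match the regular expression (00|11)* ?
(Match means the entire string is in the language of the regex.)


|string| = 8; first = '0'; last = '1'

No, "01110111" does not match (00|11)*


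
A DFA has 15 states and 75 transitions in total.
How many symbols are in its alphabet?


Each state has exactly one transition per symbol.
|alphabet| = transitions / states = 75 / 15 = 5

5


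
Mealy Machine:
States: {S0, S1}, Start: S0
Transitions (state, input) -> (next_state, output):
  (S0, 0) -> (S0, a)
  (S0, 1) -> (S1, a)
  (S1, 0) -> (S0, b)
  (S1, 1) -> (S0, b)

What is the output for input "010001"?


Step-by-step:
  (S0, 0) -> (S0, a)
  (S0, 1) -> (S1, a)
  (S1, 0) -> (S0, b)
  (S0, 0) -> (S0, a)
  (S0, 0) -> (S0, a)
  (S0, 1) -> (S1, a)

"aabaaa"


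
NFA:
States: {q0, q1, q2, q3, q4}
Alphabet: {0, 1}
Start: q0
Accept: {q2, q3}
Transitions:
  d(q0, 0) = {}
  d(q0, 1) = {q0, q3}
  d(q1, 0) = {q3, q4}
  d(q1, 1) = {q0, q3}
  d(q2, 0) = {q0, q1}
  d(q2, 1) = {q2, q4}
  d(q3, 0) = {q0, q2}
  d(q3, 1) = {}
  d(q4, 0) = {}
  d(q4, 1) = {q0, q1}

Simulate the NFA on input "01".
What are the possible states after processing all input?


Start: {q0}
  --0--> {}
  --1--> {}

{} (empty set, no valid transitions)


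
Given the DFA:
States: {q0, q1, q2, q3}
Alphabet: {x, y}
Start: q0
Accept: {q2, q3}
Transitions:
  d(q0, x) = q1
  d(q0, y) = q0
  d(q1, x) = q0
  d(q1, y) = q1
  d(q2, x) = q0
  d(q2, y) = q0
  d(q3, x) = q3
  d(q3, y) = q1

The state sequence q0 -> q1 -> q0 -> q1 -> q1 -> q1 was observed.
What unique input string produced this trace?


Trace back each transition to find the symbol:
  q0 --[x]--> q1
  q1 --[x]--> q0
  q0 --[x]--> q1
  q1 --[y]--> q1
  q1 --[y]--> q1

"xxxyy"


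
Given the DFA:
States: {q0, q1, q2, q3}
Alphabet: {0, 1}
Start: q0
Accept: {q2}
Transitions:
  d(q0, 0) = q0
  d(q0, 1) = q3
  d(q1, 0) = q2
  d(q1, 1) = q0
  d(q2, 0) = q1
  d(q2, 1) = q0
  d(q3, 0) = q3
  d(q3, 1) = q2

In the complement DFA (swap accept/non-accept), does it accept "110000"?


Trace: q0 -> q3 -> q2 -> q1 -> q2 -> q1 -> q2
Final: q2
Original accept: {q2}
Complement: q2 is in original accept

No, complement rejects (original accepts)


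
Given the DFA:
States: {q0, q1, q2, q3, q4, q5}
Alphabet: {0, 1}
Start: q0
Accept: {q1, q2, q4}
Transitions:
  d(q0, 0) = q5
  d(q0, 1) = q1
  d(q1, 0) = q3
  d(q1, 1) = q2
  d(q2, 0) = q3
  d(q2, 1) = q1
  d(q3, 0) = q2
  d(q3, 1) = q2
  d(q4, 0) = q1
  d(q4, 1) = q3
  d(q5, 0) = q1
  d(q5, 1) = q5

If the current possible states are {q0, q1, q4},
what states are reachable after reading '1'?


Apply transition on '1' from each current state:
  d(q0, 1) = q1
  d(q1, 1) = q2
  d(q4, 1) = q3

{q1, q2, q3}


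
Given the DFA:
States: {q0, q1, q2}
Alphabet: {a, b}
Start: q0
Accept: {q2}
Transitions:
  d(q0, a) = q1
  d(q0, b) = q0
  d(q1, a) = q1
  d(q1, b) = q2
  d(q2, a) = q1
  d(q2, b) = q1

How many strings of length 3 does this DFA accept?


Enumerating all length-3 strings:
  "aaa" -> q1 [reject]
  "aab" -> q2 [accept]
  "aba" -> q1 [reject]
  "abb" -> q1 [reject]
  "baa" -> q1 [reject]
  "bab" -> q2 [accept]
  "bba" -> q1 [reject]
  "bbb" -> q0 [reject]

2 out of 8


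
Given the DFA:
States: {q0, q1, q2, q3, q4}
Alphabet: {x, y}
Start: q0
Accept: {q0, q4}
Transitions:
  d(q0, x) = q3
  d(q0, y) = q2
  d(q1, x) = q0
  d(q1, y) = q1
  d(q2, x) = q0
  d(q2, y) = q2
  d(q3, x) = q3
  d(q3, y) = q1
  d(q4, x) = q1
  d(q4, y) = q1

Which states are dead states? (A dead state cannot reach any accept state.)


Forward reachability from each state:
  q0 -> reaches accept state q0 (live)
  q1 -> reaches accept state q0 (live)
  q2 -> reaches accept state q0 (live)
  q3 -> reaches accept state q0 (live)
  q4 -> reaches accept state q0 (live)

None (all states can reach an accept state)


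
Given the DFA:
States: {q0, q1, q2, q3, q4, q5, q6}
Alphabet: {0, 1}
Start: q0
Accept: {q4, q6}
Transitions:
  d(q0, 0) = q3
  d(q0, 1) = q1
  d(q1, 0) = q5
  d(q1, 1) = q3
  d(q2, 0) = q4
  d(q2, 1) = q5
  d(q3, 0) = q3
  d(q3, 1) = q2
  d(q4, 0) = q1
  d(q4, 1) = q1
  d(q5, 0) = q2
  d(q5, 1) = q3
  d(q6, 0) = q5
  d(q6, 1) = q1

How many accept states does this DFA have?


Accept states listed: {q4, q6}
Counting: q4(1) q6(2)

2


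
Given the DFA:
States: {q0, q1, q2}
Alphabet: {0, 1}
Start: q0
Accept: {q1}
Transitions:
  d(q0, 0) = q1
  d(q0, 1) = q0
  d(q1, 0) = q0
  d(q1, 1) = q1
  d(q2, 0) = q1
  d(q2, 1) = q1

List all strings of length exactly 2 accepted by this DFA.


All strings of length 2: 4 total
Accepted: 2

"01", "10"


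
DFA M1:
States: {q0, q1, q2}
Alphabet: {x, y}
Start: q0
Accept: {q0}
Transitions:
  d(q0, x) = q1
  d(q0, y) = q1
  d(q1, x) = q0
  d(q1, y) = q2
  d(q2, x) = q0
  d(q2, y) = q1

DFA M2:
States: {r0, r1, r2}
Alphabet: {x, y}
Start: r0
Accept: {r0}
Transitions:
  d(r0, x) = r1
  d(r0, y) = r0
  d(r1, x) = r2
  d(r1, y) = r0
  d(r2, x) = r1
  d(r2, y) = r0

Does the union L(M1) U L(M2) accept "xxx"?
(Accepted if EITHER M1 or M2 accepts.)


M1: final=q1 accepted=False
M2: final=r1 accepted=False

No, union rejects (neither accepts)


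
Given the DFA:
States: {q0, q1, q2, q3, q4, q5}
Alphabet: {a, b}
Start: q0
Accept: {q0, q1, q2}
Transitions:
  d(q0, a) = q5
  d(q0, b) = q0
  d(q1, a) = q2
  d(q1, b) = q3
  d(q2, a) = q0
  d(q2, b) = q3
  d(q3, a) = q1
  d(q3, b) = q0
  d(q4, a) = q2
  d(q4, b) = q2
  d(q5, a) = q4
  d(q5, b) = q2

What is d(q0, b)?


Looking up transition d(q0, b)

q0


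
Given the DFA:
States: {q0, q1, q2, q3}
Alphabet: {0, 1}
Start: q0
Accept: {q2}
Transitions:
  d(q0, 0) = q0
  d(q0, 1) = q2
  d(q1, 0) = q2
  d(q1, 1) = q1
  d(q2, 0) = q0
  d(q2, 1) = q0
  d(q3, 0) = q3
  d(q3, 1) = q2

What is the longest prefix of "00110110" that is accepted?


Run the DFA, marking each prefix where the state is accepting:
  "" -> q0 [reject]
  "0" -> q0 [reject]
  "00" -> q0 [reject]
  "001" -> q2 [accept]
  "0011" -> q0 [reject]
  "00110" -> q0 [reject]
  "001101" -> q2 [accept]
  "0011011" -> q0 [reject]
  "00110110" -> q0 [reject]

"001101"


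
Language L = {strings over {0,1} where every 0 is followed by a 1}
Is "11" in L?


'00' present: False; ends with '0': False

Yes, "11" is in L


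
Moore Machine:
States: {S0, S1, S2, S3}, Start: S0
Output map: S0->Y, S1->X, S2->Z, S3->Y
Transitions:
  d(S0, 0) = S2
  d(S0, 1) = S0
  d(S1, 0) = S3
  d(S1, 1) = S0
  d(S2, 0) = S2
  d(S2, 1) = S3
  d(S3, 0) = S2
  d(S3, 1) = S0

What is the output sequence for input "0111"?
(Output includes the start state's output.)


Start: S0 (output Y)
  --0--> S2 (output Z)
  --1--> S3 (output Y)
  --1--> S0 (output Y)
  --1--> S0 (output Y)

"YZYYY"


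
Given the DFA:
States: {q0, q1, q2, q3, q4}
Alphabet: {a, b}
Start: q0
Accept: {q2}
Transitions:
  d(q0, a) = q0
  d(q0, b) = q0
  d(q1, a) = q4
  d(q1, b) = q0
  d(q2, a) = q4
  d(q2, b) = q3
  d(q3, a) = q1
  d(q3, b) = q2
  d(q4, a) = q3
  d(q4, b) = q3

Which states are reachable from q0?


BFS from q0:
  layer 0: {q0}

{q0}


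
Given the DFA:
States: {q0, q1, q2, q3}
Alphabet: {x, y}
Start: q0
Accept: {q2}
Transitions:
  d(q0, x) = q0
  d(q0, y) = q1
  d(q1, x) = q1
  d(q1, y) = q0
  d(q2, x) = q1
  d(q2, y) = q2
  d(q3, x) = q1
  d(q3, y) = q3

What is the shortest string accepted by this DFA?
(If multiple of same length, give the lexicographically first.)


BFS by string length (lex-first path to each state shown):
  len 0: q0<-""
  len 1: q0<-"x", q1<-"y"
  len 2: q0<-"xx", q1<-"xy"
  len 3: q0<-"xxx", q1<-"xxy"
  len 4: q0<-"xxxx", q1<-"xxxy"
  len 5: q0<-"xxxxx", q1<-"xxxxy"
  len 6: q0<-"xxxxxx", q1<-"xxxxxy"
  len 7: q0<-"xxxxxxx", q1<-"xxxxxxy"
  len 8: q0<-"xxxxxxxx", q1<-"xxxxxxxy"

No string accepted (empty language)


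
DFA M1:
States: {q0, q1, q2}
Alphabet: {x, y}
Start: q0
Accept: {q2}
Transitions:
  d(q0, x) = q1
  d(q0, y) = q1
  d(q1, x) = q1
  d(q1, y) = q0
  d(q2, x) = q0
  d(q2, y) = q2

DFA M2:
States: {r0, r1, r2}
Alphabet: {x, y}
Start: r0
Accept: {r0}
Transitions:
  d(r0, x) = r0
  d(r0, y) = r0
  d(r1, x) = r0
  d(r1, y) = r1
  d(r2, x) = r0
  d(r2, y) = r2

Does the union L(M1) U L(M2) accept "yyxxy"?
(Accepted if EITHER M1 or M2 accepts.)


M1: final=q0 accepted=False
M2: final=r0 accepted=True

Yes, union accepts


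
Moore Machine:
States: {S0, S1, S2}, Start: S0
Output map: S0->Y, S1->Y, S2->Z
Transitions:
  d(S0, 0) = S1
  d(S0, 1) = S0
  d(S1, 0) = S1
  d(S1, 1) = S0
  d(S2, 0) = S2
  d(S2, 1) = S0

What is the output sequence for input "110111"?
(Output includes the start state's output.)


Start: S0 (output Y)
  --1--> S0 (output Y)
  --1--> S0 (output Y)
  --0--> S1 (output Y)
  --1--> S0 (output Y)
  --1--> S0 (output Y)
  --1--> S0 (output Y)

"YYYYYYY"


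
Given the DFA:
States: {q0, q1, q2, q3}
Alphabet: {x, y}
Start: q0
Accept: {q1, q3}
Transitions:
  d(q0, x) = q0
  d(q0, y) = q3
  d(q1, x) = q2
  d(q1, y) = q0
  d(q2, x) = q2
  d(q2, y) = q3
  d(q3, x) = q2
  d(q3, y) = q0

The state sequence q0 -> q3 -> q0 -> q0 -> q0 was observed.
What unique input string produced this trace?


Trace back each transition to find the symbol:
  q0 --[y]--> q3
  q3 --[y]--> q0
  q0 --[x]--> q0
  q0 --[x]--> q0

"yyxx"


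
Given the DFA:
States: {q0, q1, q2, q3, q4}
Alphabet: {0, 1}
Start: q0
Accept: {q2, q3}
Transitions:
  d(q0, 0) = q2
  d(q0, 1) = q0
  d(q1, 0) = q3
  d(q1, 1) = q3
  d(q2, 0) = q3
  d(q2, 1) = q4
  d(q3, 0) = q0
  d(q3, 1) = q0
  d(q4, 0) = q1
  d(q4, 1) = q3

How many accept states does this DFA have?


Accept states listed: {q2, q3}
Counting: q2(1) q3(2)

2


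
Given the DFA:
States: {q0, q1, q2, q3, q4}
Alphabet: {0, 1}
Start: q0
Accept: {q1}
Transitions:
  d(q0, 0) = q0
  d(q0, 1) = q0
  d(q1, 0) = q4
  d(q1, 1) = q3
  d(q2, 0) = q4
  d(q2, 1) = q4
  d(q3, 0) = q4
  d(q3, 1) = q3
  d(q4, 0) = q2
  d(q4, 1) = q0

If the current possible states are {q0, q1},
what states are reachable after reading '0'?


Apply transition on '0' from each current state:
  d(q0, 0) = q0
  d(q1, 0) = q4

{q0, q4}


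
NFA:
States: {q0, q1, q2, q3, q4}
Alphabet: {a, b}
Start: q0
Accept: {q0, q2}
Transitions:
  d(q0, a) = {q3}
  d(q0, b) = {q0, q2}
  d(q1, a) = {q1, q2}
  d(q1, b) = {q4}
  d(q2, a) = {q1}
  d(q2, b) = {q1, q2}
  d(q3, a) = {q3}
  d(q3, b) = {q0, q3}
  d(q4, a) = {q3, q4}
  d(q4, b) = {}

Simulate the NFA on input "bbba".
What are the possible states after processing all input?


Start: {q0}
  --b--> {q0, q2}
  --b--> {q0, q1, q2}
  --b--> {q0, q1, q2, q4}
  --a--> {q1, q2, q3, q4}

{q1, q2, q3, q4}


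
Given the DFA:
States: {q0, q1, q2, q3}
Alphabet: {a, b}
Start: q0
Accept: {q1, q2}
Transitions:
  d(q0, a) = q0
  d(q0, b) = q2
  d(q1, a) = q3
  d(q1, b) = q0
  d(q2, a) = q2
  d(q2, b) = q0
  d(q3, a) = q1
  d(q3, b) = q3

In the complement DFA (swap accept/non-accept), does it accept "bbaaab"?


Trace: q0 -> q2 -> q0 -> q0 -> q0 -> q0 -> q2
Final: q2
Original accept: {q1, q2}
Complement: q2 is in original accept

No, complement rejects (original accepts)


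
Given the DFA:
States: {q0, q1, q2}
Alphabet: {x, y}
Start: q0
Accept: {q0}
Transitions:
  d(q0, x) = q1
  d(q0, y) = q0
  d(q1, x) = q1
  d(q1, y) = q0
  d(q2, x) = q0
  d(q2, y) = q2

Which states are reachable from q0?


BFS from q0:
  layer 0: {q0}
  layer 1: {q1}

{q0, q1}


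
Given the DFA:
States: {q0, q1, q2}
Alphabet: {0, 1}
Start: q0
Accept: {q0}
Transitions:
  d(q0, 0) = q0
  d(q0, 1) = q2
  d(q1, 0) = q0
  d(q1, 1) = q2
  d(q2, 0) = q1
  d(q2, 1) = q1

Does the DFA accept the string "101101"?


Trace: q0 -> q2 -> q1 -> q2 -> q1 -> q0 -> q2
Final state: q2
Accept states: {q0}

No, rejected (final state q2 is not an accept state)


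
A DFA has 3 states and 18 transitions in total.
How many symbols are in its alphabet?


Each state has exactly one transition per symbol.
|alphabet| = transitions / states = 18 / 3 = 6

6


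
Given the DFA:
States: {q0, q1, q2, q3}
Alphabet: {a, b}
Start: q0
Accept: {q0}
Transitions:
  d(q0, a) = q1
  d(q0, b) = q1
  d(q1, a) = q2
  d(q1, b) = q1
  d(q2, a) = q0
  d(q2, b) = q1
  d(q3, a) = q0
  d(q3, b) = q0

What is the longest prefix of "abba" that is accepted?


Run the DFA, marking each prefix where the state is accepting:
  "" -> q0 [accept]
  "a" -> q1 [reject]
  "ab" -> q1 [reject]
  "abb" -> q1 [reject]
  "abba" -> q2 [reject]

""


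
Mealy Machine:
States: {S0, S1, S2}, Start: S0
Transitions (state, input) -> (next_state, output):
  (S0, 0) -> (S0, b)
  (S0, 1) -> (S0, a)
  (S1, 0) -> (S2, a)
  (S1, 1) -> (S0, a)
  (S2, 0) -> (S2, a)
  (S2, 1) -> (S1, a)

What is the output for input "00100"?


Step-by-step:
  (S0, 0) -> (S0, b)
  (S0, 0) -> (S0, b)
  (S0, 1) -> (S0, a)
  (S0, 0) -> (S0, b)
  (S0, 0) -> (S0, b)

"bbabb"


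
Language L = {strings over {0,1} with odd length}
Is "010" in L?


length = 3; 3 mod 2 = 1

Yes, "010" is in L


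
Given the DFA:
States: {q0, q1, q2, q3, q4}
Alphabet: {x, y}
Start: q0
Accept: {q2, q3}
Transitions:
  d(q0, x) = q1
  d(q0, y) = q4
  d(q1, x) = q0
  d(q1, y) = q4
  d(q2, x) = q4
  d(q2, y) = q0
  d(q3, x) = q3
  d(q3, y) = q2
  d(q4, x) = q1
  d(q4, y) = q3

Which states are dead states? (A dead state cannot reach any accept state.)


Forward reachability from each state:
  q0 -> reaches accept state q2 (live)
  q1 -> reaches accept state q2 (live)
  q2 -> reaches accept state q2 (live)
  q3 -> reaches accept state q2 (live)
  q4 -> reaches accept state q2 (live)

None (all states can reach an accept state)


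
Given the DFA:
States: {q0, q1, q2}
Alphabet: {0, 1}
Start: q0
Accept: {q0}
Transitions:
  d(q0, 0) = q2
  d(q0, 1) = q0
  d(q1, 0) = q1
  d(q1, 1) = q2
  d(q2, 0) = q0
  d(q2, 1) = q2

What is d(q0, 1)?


Looking up transition d(q0, 1)

q0


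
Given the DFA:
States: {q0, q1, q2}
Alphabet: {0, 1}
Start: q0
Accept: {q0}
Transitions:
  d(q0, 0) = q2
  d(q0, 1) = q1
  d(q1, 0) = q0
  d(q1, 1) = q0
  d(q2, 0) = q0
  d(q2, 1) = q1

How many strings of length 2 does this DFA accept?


Enumerating all length-2 strings:
  "00" -> q0 [accept]
  "01" -> q1 [reject]
  "10" -> q0 [accept]
  "11" -> q0 [accept]

3 out of 4


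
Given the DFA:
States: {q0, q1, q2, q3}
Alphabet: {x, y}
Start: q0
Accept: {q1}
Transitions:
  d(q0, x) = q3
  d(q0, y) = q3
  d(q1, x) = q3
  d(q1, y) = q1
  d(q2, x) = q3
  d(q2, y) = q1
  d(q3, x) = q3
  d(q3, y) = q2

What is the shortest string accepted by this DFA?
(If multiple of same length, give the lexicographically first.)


BFS by string length (lex-first path to each state shown):
  len 0: q0<-""
  len 1: q3<-"x"
  len 2: q2<-"xy", q3<-"xx"
  len 3: q1<-"xyy", q2<-"xxy", q3<-"xxx"
Found accept state at length 3.

"xyy"


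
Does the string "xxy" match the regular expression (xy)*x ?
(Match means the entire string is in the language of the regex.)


|string| = 3; first = 'x'; last = 'y'

No, "xxy" does not match (xy)*x


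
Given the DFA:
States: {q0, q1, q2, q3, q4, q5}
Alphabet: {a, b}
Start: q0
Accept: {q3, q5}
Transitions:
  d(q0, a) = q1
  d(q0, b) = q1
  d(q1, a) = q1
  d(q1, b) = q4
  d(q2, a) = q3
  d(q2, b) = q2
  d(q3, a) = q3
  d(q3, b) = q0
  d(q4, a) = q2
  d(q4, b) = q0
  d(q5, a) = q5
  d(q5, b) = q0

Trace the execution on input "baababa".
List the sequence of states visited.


Input: baababa
d(q0, b) = q1
d(q1, a) = q1
d(q1, a) = q1
d(q1, b) = q4
d(q4, a) = q2
d(q2, b) = q2
d(q2, a) = q3


q0 -> q1 -> q1 -> q1 -> q4 -> q2 -> q2 -> q3


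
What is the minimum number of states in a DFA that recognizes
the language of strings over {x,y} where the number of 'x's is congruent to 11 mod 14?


States track (count of 'x') mod 14.
Need 14 states: one per remainder 0..13; accept = remainder 11.

14


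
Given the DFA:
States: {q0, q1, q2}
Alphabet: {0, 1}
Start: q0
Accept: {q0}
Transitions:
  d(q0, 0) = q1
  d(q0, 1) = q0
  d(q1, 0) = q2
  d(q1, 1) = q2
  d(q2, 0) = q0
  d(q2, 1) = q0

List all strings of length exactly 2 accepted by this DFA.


All strings of length 2: 4 total
Accepted: 1

"11"


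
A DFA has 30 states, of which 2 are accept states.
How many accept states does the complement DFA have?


Complement swaps accept and non-accept states.
30 - 2 = 28

28


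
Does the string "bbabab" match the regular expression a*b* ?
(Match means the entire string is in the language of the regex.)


|string| = 6; first = 'b'; last = 'b'

No, "bbabab" does not match a*b*


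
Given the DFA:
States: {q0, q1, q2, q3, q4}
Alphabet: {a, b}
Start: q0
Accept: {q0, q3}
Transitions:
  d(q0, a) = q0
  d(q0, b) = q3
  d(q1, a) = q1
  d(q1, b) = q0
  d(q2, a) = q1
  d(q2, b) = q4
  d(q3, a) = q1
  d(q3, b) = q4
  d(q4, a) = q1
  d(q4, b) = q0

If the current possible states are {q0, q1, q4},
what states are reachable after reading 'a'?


Apply transition on 'a' from each current state:
  d(q0, a) = q0
  d(q1, a) = q1
  d(q4, a) = q1

{q0, q1}


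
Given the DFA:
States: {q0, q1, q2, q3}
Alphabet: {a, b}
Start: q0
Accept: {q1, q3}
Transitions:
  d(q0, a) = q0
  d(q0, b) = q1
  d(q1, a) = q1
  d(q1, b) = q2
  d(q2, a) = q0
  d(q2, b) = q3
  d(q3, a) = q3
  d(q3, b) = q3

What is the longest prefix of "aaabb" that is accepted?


Run the DFA, marking each prefix where the state is accepting:
  "" -> q0 [reject]
  "a" -> q0 [reject]
  "aa" -> q0 [reject]
  "aaa" -> q0 [reject]
  "aaab" -> q1 [accept]
  "aaabb" -> q2 [reject]

"aaab"


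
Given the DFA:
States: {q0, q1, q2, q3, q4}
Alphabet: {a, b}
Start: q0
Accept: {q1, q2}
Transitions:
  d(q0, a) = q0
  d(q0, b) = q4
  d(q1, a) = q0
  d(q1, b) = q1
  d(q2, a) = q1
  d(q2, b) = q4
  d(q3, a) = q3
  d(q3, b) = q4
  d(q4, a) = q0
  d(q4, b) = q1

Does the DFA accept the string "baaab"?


Trace: q0 -> q4 -> q0 -> q0 -> q0 -> q4
Final state: q4
Accept states: {q1, q2}

No, rejected (final state q4 is not an accept state)


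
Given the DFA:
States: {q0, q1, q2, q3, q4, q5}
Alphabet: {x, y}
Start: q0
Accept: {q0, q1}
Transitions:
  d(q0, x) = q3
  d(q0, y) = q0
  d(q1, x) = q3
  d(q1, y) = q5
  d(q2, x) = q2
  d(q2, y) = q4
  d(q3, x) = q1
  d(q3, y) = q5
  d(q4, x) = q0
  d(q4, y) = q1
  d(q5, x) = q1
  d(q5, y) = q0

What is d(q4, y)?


Looking up transition d(q4, y)

q1


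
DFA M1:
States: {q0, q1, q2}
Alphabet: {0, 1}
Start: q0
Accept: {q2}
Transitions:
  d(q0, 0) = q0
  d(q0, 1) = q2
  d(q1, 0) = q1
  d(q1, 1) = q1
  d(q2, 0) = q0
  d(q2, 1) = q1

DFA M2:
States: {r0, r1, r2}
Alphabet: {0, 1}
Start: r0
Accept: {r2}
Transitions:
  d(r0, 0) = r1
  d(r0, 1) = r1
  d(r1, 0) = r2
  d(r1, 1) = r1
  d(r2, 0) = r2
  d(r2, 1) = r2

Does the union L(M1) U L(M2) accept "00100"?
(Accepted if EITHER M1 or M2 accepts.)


M1: final=q0 accepted=False
M2: final=r2 accepted=True

Yes, union accepts


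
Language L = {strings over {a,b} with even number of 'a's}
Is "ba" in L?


count('a') = 1; 1 mod 2 = 1

No, "ba" is not in L


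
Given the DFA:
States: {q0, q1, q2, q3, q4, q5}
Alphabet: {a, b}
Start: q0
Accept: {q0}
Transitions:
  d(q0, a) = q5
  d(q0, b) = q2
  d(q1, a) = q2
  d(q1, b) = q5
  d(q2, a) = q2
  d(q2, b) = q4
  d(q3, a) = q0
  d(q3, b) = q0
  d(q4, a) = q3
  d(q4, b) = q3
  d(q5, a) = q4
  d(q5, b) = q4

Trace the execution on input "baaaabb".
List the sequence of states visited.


Input: baaaabb
d(q0, b) = q2
d(q2, a) = q2
d(q2, a) = q2
d(q2, a) = q2
d(q2, a) = q2
d(q2, b) = q4
d(q4, b) = q3


q0 -> q2 -> q2 -> q2 -> q2 -> q2 -> q4 -> q3


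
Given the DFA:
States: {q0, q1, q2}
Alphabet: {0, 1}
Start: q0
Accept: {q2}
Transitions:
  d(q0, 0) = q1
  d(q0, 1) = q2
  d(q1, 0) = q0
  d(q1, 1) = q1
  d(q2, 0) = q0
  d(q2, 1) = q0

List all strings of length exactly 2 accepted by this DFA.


All strings of length 2: 4 total
Accepted: 0

None
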